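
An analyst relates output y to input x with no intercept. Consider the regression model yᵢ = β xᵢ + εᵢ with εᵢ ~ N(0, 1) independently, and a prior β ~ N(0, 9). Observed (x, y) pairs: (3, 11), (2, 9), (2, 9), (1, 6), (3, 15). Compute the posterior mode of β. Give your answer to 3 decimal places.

β̂_MAP = 4.426

log p(β | y) = −Σ(yᵢ − βxᵢ)²/(2·1) − β²/(2·9) + const.
Setting the derivative to zero: Σxᵢ(yᵢ − βxᵢ)/1 − β/9 = 0, so β = Σxᵢyᵢ / (Σxᵢ² + σ²/τ²).
Σxᵢyᵢ = 3·11 + 2·9 + 2·9 + 1·6 + 3·15 = 120; Σxᵢ² = 27; σ²/τ² = 1/9.
β̂_MAP = 120 / (27 + 1/9) = 120/(244/9) = 270/61 ≈ 4.426.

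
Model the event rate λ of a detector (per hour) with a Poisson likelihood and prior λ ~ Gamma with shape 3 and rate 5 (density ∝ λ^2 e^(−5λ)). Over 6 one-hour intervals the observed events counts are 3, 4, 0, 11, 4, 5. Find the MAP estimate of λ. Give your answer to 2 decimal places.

Σxᵢ = 3+4+0+11+4+5 = 27, with n = 6.
Posterior ∝ λ^2e^(−5λ) · λ^27e^(−6λ) = λ^29e^(−11λ), i.e. Gamma(shape=30, rate=11).
The mode of a Gamma(a, b) with a ≥ 1 (shape–rate) is (a−1)/b = 29/11 ≈ 2.64.

λ̂_MAP = 2.64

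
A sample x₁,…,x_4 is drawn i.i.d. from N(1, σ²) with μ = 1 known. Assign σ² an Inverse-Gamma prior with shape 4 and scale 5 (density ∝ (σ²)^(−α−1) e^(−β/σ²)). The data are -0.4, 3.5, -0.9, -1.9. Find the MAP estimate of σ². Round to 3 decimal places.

σ̂²_MAP = 2.159

Sum of squared deviations about the known mean: SS = (-0.4−1)² + (3.5−1)² + (-0.9−1)² + (-1.9−1)² = 20.23.
The Normal likelihood contributes (σ²)^(−n/2) exp(−SS/(2σ²)), so the posterior is Inverse-Gamma(α + n/2, β + SS/2) = Inverse-Gamma(6, 15.115).
The mode of Inverse-Gamma(a, b) is b/(a+1) = 15.115/7 ≈ 2.159.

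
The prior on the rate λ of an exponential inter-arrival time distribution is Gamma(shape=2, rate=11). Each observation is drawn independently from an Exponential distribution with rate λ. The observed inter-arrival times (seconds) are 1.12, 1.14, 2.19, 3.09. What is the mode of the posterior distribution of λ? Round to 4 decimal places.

The Exponential(rate=λ) likelihood is ∝ λ^n e^(−λΣtᵢ). Here n = 4 and Σtᵢ = 1.12 + 1.14 + 2.19 + 3.09 = 7.54.
Posterior ∝ λe^(−11λ) · λ^4e^(−7.54λ) = λ^5e^(−18.54λ), i.e. Gamma(6, 18.54).
Mode = (a−1)/b = 5/18.54 ≈ 0.2697.

λ̂_MAP = 0.2697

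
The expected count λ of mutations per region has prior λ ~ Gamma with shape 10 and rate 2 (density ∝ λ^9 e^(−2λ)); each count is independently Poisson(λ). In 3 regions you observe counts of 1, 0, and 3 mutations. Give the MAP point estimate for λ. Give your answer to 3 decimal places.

Σxᵢ = 1+0+3 = 4, with n = 3.
Posterior ∝ λ^9e^(−2λ) · λ^4e^(−3λ) = λ^13e^(−5λ), i.e. Gamma(shape=14, rate=5).
The mode of a Gamma(a, b) with a ≥ 1 (shape–rate) is (a−1)/b = 13/5 ≈ 2.600.

λ̂_MAP = 2.600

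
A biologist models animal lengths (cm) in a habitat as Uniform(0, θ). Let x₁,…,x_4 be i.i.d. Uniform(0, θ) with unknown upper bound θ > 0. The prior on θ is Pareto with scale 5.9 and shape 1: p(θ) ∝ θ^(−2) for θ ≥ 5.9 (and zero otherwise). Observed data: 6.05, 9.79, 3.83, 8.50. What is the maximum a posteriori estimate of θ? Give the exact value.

The Uniform(0, θ) likelihood is θ^(−n) for θ ≥ max(xᵢ), zero otherwise. Here max(xᵢ) = 9.79.
Posterior ∝ θ^(−2) · θ^(−4) = θ^(−6) on θ ≥ max(5.9, 9.79) = 9.79.
This density is strictly decreasing in θ, so the posterior mode lies at the lower boundary of the support.

θ̂_MAP = 9.79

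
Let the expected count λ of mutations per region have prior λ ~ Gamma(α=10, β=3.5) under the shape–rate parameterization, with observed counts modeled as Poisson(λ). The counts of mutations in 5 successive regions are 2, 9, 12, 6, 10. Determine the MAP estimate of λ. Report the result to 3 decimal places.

λ̂_MAP = 5.647

Σxᵢ = 2+9+12+6+10 = 39, with n = 5.
Posterior ∝ λ^9e^(−3.5λ) · λ^39e^(−5λ) = λ^48e^(−8.5λ), i.e. Gamma(shape=49, rate=8.5).
The mode of a Gamma(a, b) with a ≥ 1 (shape–rate) is (a−1)/b = 48/8.5 ≈ 5.647.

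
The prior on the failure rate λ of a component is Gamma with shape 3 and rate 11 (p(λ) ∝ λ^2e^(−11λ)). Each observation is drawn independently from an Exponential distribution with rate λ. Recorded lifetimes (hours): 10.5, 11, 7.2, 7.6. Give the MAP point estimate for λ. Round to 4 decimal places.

λ̂_MAP = 0.1268

The Exponential(rate=λ) likelihood is ∝ λ^n e^(−λΣtᵢ). Here n = 4 and Σtᵢ = 10.5 + 11 + 7.2 + 7.6 = 36.3.
Posterior ∝ λ^2e^(−11λ) · λ^4e^(−36.3λ) = λ^6e^(−47.3λ), i.e. Gamma(7, 47.3).
Mode = (a−1)/b = 6/47.3 ≈ 0.1268.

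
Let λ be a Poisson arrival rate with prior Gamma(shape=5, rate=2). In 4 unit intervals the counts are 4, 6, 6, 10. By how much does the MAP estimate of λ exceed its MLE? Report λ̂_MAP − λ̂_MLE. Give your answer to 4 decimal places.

MAP − MLE = -1.5000

Σxᵢ = 26. Posterior is Gamma(31, 6); MAP = (31−1)/6 = 30/6 ≈ 5.00000.
MLE = x̄ = 26/4 ≈ 6.50000.
Difference = 30/6 − 26/4 = -3/2 ≈ -1.5000.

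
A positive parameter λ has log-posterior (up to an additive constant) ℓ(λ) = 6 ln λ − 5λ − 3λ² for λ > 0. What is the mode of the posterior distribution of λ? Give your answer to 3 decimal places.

ℓ'(λ) = 6/λ − 5 − 6λ. Setting this to zero and multiplying by λ: 6λ² + 5λ − 6 = 0.
λ = (−5 + √(5² + 4·6·6)) / (2·6) = (−5 + √169) / 12 = (−5 + 13)/12 = 2/3.
ℓ''(λ) = −6/λ² − 6 < 0, confirming a maximum.

λ̂_MAP = 0.667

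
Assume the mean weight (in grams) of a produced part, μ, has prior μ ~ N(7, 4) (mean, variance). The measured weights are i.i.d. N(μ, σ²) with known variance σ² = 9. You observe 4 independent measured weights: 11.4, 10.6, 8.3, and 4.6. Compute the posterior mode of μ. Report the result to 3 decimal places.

n = 4; x̄ = (11.4 + 10.6 + 8.3 + 4.6)/4 = 34.9/4 = 8.725.
For a Normal prior and Normal likelihood with known variance, the posterior is Normal; its mode equals its mean, the precision-weighted average.
Prior precision 1/σ₀² = 1/4 = 0.25; data precision n/σ² = 4/9.
μ̂ = (0.25·7 + (4/9)·8.725) / (0.25 + 4/9) = (1013/180)/(25/36) = 8.104.

μ̂_MAP = 8.104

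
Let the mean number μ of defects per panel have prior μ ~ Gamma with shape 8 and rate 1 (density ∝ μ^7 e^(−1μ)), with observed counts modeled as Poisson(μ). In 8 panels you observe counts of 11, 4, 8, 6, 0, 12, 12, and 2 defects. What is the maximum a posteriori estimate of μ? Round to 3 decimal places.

Σxᵢ = 11+4+8+6+0+12+12+2 = 55, with n = 8.
Posterior ∝ μ^7e^(−1μ) · μ^55e^(−8μ) = μ^62e^(−9μ), i.e. Gamma(shape=63, rate=9).
The mode of a Gamma(a, b) with a ≥ 1 (shape–rate) is (a−1)/b = 62/9 ≈ 6.889.

μ̂_MAP = 6.889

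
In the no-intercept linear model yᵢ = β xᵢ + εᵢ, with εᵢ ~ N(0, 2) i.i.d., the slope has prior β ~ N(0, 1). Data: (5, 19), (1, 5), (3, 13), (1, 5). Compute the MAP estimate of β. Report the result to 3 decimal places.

log p(β | y) = −Σ(yᵢ − βxᵢ)²/(2·2) − β²/(2·1) + const.
Setting the derivative to zero: Σxᵢ(yᵢ − βxᵢ)/2 − β/1 = 0, so β = Σxᵢyᵢ / (Σxᵢ² + σ²/τ²).
Σxᵢyᵢ = 5·19 + 1·5 + 3·13 + 1·5 = 144; Σxᵢ² = 36; σ²/τ² = 2.
β̂_MAP = 144 / (36 + 2) = 144/38 ≈ 3.789.

β̂_MAP = 3.789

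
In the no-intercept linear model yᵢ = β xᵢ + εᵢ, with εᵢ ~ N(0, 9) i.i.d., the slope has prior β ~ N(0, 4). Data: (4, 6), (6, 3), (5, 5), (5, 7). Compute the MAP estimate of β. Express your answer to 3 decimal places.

log p(β | y) = −Σ(yᵢ − βxᵢ)²/(2·9) − β²/(2·4) + const.
Setting the derivative to zero: Σxᵢ(yᵢ − βxᵢ)/9 − β/4 = 0, so β = Σxᵢyᵢ / (Σxᵢ² + σ²/τ²).
Σxᵢyᵢ = 4·6 + 6·3 + 5·5 + 5·7 = 102; Σxᵢ² = 102; σ²/τ² = 2.25.
β̂_MAP = 102 / (102 + 2.25) = 102/104.25 ≈ 0.978.

β̂_MAP = 0.978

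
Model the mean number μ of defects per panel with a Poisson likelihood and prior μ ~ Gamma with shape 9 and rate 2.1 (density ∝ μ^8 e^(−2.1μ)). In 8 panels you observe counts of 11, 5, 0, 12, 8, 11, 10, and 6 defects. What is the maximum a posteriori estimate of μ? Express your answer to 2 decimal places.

μ̂_MAP = 7.03

Σxᵢ = 11+5+0+12+8+11+10+6 = 63, with n = 8.
Posterior ∝ μ^8e^(−2.1μ) · μ^63e^(−8μ) = μ^71e^(−10.1μ), i.e. Gamma(shape=72, rate=10.1).
The mode of a Gamma(a, b) with a ≥ 1 (shape–rate) is (a−1)/b = 71/10.1 ≈ 7.03.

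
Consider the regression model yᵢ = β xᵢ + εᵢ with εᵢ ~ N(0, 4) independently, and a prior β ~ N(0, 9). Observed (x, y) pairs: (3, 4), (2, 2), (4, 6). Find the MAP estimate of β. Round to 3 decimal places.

β̂_MAP = 1.358

log p(β | y) = −Σ(yᵢ − βxᵢ)²/(2·4) − β²/(2·9) + const.
Setting the derivative to zero: Σxᵢ(yᵢ − βxᵢ)/4 − β/9 = 0, so β = Σxᵢyᵢ / (Σxᵢ² + σ²/τ²).
Σxᵢyᵢ = 3·4 + 2·2 + 4·6 = 40; Σxᵢ² = 29; σ²/τ² = 4/9.
β̂_MAP = 40 / (29 + 4/9) = 40/(265/9) = 72/53 ≈ 1.358.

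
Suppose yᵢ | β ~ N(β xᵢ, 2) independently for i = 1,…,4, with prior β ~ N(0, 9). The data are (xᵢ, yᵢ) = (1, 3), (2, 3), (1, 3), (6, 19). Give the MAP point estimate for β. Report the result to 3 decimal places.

β̂_MAP = 2.984

log p(β | y) = −Σ(yᵢ − βxᵢ)²/(2·2) − β²/(2·9) + const.
Setting the derivative to zero: Σxᵢ(yᵢ − βxᵢ)/2 − β/9 = 0, so β = Σxᵢyᵢ / (Σxᵢ² + σ²/τ²).
Σxᵢyᵢ = 1·3 + 2·3 + 1·3 + 6·19 = 126; Σxᵢ² = 42; σ²/τ² = 2/9.
β̂_MAP = 126 / (42 + 2/9) = 126/(380/9) = 567/190 ≈ 2.984.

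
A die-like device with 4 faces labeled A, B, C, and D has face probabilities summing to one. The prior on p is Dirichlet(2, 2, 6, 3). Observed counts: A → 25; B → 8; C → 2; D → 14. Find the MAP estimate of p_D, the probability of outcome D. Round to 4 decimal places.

MAP estimate of p_D = 0.2759

The posterior is Dirichlet(αᵢ + nᵢ) = Dirichlet(27, 10, 8, 17).
For a Dirichlet(a₁,…,a_K) with all aᵢ > 1, the mode has j-th component (aⱼ − 1)/(Σaᵢ − K).
Here Σaᵢ = 62 and K = 4, so p_D = (17 − 1)/(62 − 4) = 16/58 ≈ 0.2759.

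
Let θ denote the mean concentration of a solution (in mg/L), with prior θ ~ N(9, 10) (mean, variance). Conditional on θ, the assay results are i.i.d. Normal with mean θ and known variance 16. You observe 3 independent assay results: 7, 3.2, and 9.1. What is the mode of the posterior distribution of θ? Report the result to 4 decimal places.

n = 3; x̄ = (7 + 3.2 + 9.1)/3 = 19.3/3 = 193/30 ≈ 6.4333.
For a Normal prior and Normal likelihood with known variance, the posterior is Normal; its mode equals its mean, the precision-weighted average.
Prior precision 1/σ₀² = 1/10 = 0.1; data precision n/σ² = 3/16 = 0.1875.
θ̂ = (0.1·9 + 0.1875·(193/30)) / (0.1 + 0.1875) = 2.10625/0.2875 = 337/46 ≈ 7.3261.

θ̂_MAP = 7.3261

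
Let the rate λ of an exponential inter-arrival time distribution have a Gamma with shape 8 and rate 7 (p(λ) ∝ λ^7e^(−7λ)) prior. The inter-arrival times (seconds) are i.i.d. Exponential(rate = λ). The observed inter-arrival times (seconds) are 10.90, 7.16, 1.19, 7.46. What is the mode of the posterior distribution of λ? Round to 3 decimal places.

λ̂_MAP = 0.326

The Exponential(rate=λ) likelihood is ∝ λ^n e^(−λΣtᵢ). Here n = 4 and Σtᵢ = 10.90 + 7.16 + 1.19 + 7.46 = 26.71.
Posterior ∝ λ^7e^(−7λ) · λ^4e^(−26.71λ) = λ^11e^(−33.71λ), i.e. Gamma(12, 33.71).
Mode = (a−1)/b = 11/33.71 ≈ 0.326.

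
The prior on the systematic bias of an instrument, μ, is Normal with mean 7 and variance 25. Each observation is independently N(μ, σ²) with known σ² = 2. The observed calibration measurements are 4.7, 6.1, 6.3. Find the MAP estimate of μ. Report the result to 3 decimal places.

μ̂_MAP = 5.734

n = 3; x̄ = (4.7 + 6.1 + 6.3)/3 = 17.1/3 = 5.7.
For a Normal prior and Normal likelihood with known variance, the posterior is Normal; its mode equals its mean, the precision-weighted average.
Prior precision 1/σ₀² = 1/25 = 0.04; data precision n/σ² = 3/2 = 1.5.
μ̂ = (0.04·7 + 1.5·5.7) / (0.04 + 1.5) = 8.83/1.54 = 883/154 ≈ 5.734.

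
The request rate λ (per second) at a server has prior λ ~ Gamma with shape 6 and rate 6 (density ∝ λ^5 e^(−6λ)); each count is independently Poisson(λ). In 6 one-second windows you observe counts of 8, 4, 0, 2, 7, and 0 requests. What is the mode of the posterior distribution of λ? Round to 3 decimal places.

λ̂_MAP = 2.167

Σxᵢ = 8+4+0+2+7+0 = 21, with n = 6.
Posterior ∝ λ^5e^(−6λ) · λ^21e^(−6λ) = λ^26e^(−12λ), i.e. Gamma(shape=27, rate=12).
The mode of a Gamma(a, b) with a ≥ 1 (shape–rate) is (a−1)/b = 26/12 ≈ 2.167.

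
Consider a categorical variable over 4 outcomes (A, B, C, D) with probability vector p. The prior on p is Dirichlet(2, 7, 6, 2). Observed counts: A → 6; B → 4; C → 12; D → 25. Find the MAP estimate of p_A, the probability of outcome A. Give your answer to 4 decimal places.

MAP estimate of p_A = 0.1167

The posterior is Dirichlet(αᵢ + nᵢ) = Dirichlet(8, 11, 18, 27).
For a Dirichlet(a₁,…,a_K) with all aᵢ > 1, the mode has j-th component (aⱼ − 1)/(Σaᵢ − K).
Here Σaᵢ = 64 and K = 4, so p_A = (8 − 1)/(64 − 4) = 7/60 ≈ 0.1167.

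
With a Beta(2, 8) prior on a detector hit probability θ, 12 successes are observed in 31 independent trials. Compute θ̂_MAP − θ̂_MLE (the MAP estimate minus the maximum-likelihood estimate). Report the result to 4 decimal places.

Posterior is Beta(14, 27); MAP = (14−1)/(41−2) = 13/39 ≈ 0.33333.
MLE ignores the prior: θ̂_MLE = k/n = 12/31 ≈ 0.38710.
Difference = 13/39 − 12/31 = -5/93 ≈ -0.0538.

MAP − MLE = -0.0538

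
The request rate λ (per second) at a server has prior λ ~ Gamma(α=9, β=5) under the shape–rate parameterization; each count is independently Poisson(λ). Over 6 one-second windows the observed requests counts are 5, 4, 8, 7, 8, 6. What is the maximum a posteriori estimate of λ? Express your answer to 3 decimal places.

λ̂_MAP = 4.182

Σxᵢ = 5+4+8+7+8+6 = 38, with n = 6.
Posterior ∝ λ^8e^(−5λ) · λ^38e^(−6λ) = λ^46e^(−11λ), i.e. Gamma(shape=47, rate=11).
The mode of a Gamma(a, b) with a ≥ 1 (shape–rate) is (a−1)/b = 46/11 ≈ 4.182.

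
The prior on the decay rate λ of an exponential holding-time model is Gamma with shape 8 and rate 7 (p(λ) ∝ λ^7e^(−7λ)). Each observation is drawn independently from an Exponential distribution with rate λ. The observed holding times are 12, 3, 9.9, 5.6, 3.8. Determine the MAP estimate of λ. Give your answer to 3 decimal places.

The Exponential(rate=λ) likelihood is ∝ λ^n e^(−λΣtᵢ). Here n = 5 and Σtᵢ = 12 + 3 + 9.9 + 5.6 + 3.8 = 34.3.
Posterior ∝ λ^7e^(−7λ) · λ^5e^(−34.3λ) = λ^12e^(−41.3λ), i.e. Gamma(13, 41.3).
Mode = (a−1)/b = 12/41.3 ≈ 0.291.

λ̂_MAP = 0.291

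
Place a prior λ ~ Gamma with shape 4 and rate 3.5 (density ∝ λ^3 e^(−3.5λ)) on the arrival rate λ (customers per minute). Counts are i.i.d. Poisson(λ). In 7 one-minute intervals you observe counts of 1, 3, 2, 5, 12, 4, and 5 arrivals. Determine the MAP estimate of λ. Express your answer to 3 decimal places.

Σxᵢ = 1+3+2+5+12+4+5 = 32, with n = 7.
Posterior ∝ λ^3e^(−3.5λ) · λ^32e^(−7λ) = λ^35e^(−10.5λ), i.e. Gamma(shape=36, rate=10.5).
The mode of a Gamma(a, b) with a ≥ 1 (shape–rate) is (a−1)/b = 35/10.5 ≈ 3.333.

λ̂_MAP = 3.333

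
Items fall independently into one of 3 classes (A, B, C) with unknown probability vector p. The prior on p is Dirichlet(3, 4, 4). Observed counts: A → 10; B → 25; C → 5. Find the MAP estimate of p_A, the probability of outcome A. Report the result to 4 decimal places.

MAP estimate of p_A = 0.2500

The posterior is Dirichlet(αᵢ + nᵢ) = Dirichlet(13, 29, 9).
For a Dirichlet(a₁,…,a_K) with all aᵢ > 1, the mode has j-th component (aⱼ − 1)/(Σaᵢ − K).
Here Σaᵢ = 51 and K = 3, so p_A = (13 − 1)/(51 − 3) = 12/48 ≈ 0.2500.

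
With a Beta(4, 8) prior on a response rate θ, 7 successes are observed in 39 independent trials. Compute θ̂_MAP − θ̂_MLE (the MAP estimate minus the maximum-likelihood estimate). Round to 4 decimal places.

Posterior is Beta(11, 40); MAP = (11−1)/(51−2) = 10/49 ≈ 0.20408.
MLE ignores the prior: θ̂_MLE = k/n = 7/39 ≈ 0.17949.
Difference = 10/49 − 7/39 = 47/1911 ≈ 0.0246.

MAP − MLE = 0.0246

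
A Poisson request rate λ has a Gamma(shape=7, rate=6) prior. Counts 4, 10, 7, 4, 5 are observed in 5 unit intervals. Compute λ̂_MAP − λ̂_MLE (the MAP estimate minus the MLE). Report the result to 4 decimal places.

MAP − MLE = -2.7273

Σxᵢ = 30. Posterior is Gamma(37, 11); MAP = (37−1)/11 = 36/11 ≈ 3.27273.
MLE = x̄ = 30/5 ≈ 6.00000.
Difference = 36/11 − 30/5 = -30/11 ≈ -2.7273.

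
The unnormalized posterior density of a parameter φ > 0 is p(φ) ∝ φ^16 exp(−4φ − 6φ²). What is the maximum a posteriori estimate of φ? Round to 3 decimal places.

ℓ'(φ) = 16/φ − 4 − 12φ. Setting this to zero and multiplying by φ: 12φ² + 4φ − 16 = 0.
φ = (−4 + √(4² + 4·12·16)) / (2·12) = (−4 + √784) / 24 = (−4 + 28)/24 = 1.
ℓ''(φ) = −16/φ² − 12 < 0, confirming a maximum.

φ̂_MAP = 1.000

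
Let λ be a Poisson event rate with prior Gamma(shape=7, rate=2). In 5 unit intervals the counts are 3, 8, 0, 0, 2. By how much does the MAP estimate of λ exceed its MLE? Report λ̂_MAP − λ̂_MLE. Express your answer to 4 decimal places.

Σxᵢ = 13. Posterior is Gamma(20, 7); MAP = (20−1)/7 = 19/7 ≈ 2.71429.
MLE = x̄ = 13/5 ≈ 2.60000.
Difference = 19/7 − 13/5 = 4/35 ≈ 0.1143.

MAP − MLE = 0.1143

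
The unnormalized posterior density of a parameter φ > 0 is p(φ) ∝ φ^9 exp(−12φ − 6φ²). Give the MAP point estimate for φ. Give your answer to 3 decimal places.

ℓ'(φ) = 9/φ − 12 − 12φ. Setting this to zero and multiplying by φ: 12φ² + 12φ − 9 = 0.
φ = (−12 + √(12² + 4·12·9)) / (2·12) = (−12 + √576) / 24 = (−12 + 24)/24 = 1/2.
ℓ''(φ) = −9/φ² − 12 < 0, confirming a maximum.

φ̂_MAP = 0.500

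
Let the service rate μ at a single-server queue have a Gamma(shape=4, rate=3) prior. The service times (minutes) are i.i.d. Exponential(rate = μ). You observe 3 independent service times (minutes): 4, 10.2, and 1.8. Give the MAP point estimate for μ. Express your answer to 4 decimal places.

The Exponential(rate=μ) likelihood is ∝ μ^n e^(−μΣtᵢ). Here n = 3 and Σtᵢ = 4 + 10.2 + 1.8 = 16.
Posterior ∝ μ^3e^(−3μ) · μ^3e^(−16μ) = μ^6e^(−19μ), i.e. Gamma(7, 19).
Mode = (a−1)/b = 6/19 ≈ 0.3158.

μ̂_MAP = 0.3158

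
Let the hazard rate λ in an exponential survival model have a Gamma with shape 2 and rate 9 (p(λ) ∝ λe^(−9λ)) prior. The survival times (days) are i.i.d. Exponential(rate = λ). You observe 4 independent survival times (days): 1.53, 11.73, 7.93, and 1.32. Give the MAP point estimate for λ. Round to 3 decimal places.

The Exponential(rate=λ) likelihood is ∝ λ^n e^(−λΣtᵢ). Here n = 4 and Σtᵢ = 1.53 + 11.73 + 7.93 + 1.32 = 22.51.
Posterior ∝ λe^(−9λ) · λ^4e^(−22.51λ) = λ^5e^(−31.51λ), i.e. Gamma(6, 31.51).
Mode = (a−1)/b = 5/31.51 ≈ 0.159.

λ̂_MAP = 0.159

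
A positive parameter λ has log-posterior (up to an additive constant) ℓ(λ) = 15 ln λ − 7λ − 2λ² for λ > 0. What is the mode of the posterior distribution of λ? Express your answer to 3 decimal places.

λ̂_MAP = 1.250

ℓ'(λ) = 15/λ − 7 − 4λ. Setting this to zero and multiplying by λ: 4λ² + 7λ − 15 = 0.
λ = (−7 + √(7² + 4·4·15)) / (2·4) = (−7 + √289) / 8 = (−7 + 17)/8 = 5/4.
ℓ''(λ) = −15/λ² − 4 < 0, confirming a maximum.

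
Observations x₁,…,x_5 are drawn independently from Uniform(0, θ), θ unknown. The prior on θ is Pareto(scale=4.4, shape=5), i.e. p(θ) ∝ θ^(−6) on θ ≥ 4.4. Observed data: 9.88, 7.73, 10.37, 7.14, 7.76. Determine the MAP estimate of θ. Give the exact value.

The Uniform(0, θ) likelihood is θ^(−n) for θ ≥ max(xᵢ), zero otherwise. Here max(xᵢ) = 10.37.
Posterior ∝ θ^(−6) · θ^(−5) = θ^(−11) on θ ≥ max(4.4, 10.37) = 10.37.
This density is strictly decreasing in θ, so the posterior mode lies at the lower boundary of the support.

θ̂_MAP = 10.37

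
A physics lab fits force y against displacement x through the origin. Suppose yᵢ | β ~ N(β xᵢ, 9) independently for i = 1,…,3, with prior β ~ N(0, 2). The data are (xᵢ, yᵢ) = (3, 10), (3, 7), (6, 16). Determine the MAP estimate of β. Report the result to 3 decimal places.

β̂_MAP = 2.513

log p(β | y) = −Σ(yᵢ − βxᵢ)²/(2·9) − β²/(2·2) + const.
Setting the derivative to zero: Σxᵢ(yᵢ − βxᵢ)/9 − β/2 = 0, so β = Σxᵢyᵢ / (Σxᵢ² + σ²/τ²).
Σxᵢyᵢ = 3·10 + 3·7 + 6·16 = 147; Σxᵢ² = 54; σ²/τ² = 4.5.
β̂_MAP = 147 / (54 + 4.5) = 147/58.5 ≈ 2.513.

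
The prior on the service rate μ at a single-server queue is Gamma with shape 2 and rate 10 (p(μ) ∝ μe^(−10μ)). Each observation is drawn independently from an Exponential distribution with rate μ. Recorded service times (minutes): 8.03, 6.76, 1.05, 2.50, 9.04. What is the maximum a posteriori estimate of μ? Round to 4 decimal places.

The Exponential(rate=μ) likelihood is ∝ μ^n e^(−μΣtᵢ). Here n = 5 and Σtᵢ = 8.03 + 6.76 + 1.05 + 2.50 + 9.04 = 27.38.
Posterior ∝ μe^(−10μ) · μ^5e^(−27.38μ) = μ^6e^(−37.38μ), i.e. Gamma(7, 37.38).
Mode = (a−1)/b = 6/37.38 ≈ 0.1605.

μ̂_MAP = 0.1605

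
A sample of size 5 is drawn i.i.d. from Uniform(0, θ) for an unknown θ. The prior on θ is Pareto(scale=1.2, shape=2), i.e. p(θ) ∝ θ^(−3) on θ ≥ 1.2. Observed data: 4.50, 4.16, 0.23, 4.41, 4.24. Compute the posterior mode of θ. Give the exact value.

θ̂_MAP = 4.50

The Uniform(0, θ) likelihood is θ^(−n) for θ ≥ max(xᵢ), zero otherwise. Here max(xᵢ) = 4.50.
Posterior ∝ θ^(−3) · θ^(−5) = θ^(−8) on θ ≥ max(1.2, 4.50) = 4.50.
This density is strictly decreasing in θ, so the posterior mode lies at the lower boundary of the support.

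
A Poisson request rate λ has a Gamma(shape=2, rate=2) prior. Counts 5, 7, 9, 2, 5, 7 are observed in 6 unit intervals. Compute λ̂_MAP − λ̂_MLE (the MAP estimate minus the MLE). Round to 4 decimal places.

Σxᵢ = 35. Posterior is Gamma(37, 8); MAP = (37−1)/8 = 36/8 ≈ 4.50000.
MLE = x̄ = 35/6 ≈ 5.83333.
Difference = 36/8 − 35/6 = -4/3 ≈ -1.3333.

MAP − MLE = -1.3333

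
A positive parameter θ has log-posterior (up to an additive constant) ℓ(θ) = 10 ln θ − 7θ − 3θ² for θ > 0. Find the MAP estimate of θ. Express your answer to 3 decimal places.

θ̂_MAP = 0.833

ℓ'(θ) = 10/θ − 7 − 6θ. Setting this to zero and multiplying by θ: 6θ² + 7θ − 10 = 0.
θ = (−7 + √(7² + 4·6·10)) / (2·6) = (−7 + √289) / 12 = (−7 + 17)/12 = 5/6.
ℓ''(θ) = −10/θ² − 6 < 0, confirming a maximum.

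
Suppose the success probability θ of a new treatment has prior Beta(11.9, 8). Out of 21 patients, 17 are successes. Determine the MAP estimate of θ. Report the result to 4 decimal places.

θ̂_MAP = 0.7172

Prior: Beta(11.9, 8).
Data: 17 successes in 21 trials. The binomial likelihood contributes θ^17(1−θ)^4, so the posterior is Beta(11.9+17, 8+4) = Beta(28.9, 12).
For Beta(a, b) with a, b > 1 the mode is (a−1)/(a+b−2) = 27.9/38.9 ≈ 0.7172.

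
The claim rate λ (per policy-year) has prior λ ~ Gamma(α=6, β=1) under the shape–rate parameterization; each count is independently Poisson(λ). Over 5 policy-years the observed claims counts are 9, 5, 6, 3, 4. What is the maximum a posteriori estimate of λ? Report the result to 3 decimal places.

λ̂_MAP = 5.333

Σxᵢ = 9+5+6+3+4 = 27, with n = 5.
Posterior ∝ λ^5e^(−1λ) · λ^27e^(−5λ) = λ^32e^(−6λ), i.e. Gamma(shape=33, rate=6).
The mode of a Gamma(a, b) with a ≥ 1 (shape–rate) is (a−1)/b = 32/6 ≈ 5.333.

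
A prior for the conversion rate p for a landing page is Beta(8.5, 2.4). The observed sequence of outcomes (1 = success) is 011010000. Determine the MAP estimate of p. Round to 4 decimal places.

p̂_MAP = 0.5866

Prior: Beta(8.5, 2.4).
Data: 3 successes in 9 trials (from the sequence). The binomial likelihood contributes p^3(1−p)^6, so the posterior is Beta(8.5+3, 2.4+6) = Beta(11.5, 8.4).
For Beta(a, b) with a, b > 1 the mode is (a−1)/(a+b−2) = 10.5/17.9 ≈ 0.5866.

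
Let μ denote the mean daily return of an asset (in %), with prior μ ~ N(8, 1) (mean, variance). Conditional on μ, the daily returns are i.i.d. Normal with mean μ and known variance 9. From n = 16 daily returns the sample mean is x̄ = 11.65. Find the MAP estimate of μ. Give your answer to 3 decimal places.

n = 16, x̄ = 11.65.
For a Normal prior and Normal likelihood with known variance, the posterior is Normal; its mode equals its mean, the precision-weighted average.
Prior precision 1/σ₀² = 1/1 = 1; data precision n/σ² = 16/9.
μ̂ = (1·8 + (16/9)·11.65) / (1 + 16/9) = (1292/45)/(25/9) = 10.336.

μ̂_MAP = 10.336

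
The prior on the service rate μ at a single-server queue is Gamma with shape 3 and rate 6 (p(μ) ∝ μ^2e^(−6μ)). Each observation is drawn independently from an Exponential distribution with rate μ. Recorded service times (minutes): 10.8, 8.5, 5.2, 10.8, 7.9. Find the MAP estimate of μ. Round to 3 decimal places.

The Exponential(rate=μ) likelihood is ∝ μ^n e^(−μΣtᵢ). Here n = 5 and Σtᵢ = 10.8 + 8.5 + 5.2 + 10.8 + 7.9 = 43.2.
Posterior ∝ μ^2e^(−6μ) · μ^5e^(−43.2μ) = μ^7e^(−49.2μ), i.e. Gamma(8, 49.2).
Mode = (a−1)/b = 7/49.2 ≈ 0.142.

μ̂_MAP = 0.142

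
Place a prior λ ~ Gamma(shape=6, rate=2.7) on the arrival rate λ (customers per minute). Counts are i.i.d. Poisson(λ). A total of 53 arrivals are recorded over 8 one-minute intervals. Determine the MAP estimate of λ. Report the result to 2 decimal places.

Σxᵢ = 53, n = 8.
Posterior ∝ λ^5e^(−2.7λ) · λ^53e^(−8λ) = λ^58e^(−10.7λ), i.e. Gamma(shape=59, rate=10.7).
The mode of a Gamma(a, b) with a ≥ 1 (shape–rate) is (a−1)/b = 58/10.7 ≈ 5.42.

λ̂_MAP = 5.42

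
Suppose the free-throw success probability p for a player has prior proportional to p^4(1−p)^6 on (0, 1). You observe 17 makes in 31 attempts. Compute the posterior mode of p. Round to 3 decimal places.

p̂_MAP = 0.512

The prior density ∝ p^4(1−p)^6 is the kernel of Beta(5, 7).
Data: 17 successes in 31 trials. The binomial likelihood contributes p^17(1−p)^14, so the posterior is Beta(5+17, 7+14) = Beta(22, 21).
For Beta(a, b) with a, b > 1 the mode is (a−1)/(a+b−2) = 21/41 ≈ 0.512.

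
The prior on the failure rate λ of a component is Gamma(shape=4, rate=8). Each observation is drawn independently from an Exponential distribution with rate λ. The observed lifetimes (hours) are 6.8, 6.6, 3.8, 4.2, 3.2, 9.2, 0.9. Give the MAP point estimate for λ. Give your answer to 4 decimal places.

λ̂_MAP = 0.2342

The Exponential(rate=λ) likelihood is ∝ λ^n e^(−λΣtᵢ). Here n = 7 and Σtᵢ = 6.8 + 6.6 + 3.8 + 4.2 + 3.2 + 9.2 + 0.9 = 34.7.
Posterior ∝ λ^3e^(−8λ) · λ^7e^(−34.7λ) = λ^10e^(−42.7λ), i.e. Gamma(11, 42.7).
Mode = (a−1)/b = 10/42.7 ≈ 0.2342.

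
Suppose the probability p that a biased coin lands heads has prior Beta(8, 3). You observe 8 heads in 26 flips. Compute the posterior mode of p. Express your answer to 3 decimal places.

Prior: Beta(8, 3).
Data: 8 successes in 26 trials. The binomial likelihood contributes p^8(1−p)^18, so the posterior is Beta(8+8, 3+18) = Beta(16, 21).
For Beta(a, b) with a, b > 1 the mode is (a−1)/(a+b−2) = 15/35 ≈ 0.429.

p̂_MAP = 0.429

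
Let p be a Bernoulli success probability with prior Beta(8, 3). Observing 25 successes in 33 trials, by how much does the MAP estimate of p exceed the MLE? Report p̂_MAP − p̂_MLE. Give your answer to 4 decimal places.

MAP − MLE = 0.0043

Posterior is Beta(33, 11); MAP = (33−1)/(44−2) = 32/42 ≈ 0.76190.
MLE ignores the prior: p̂_MLE = k/n = 25/33 ≈ 0.75758.
Difference = 32/42 − 25/33 = 1/231 ≈ 0.0043.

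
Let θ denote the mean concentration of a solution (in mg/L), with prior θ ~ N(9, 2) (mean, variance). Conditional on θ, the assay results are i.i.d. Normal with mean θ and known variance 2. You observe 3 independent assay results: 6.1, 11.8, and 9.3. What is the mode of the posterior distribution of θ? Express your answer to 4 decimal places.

n = 3; x̄ = (6.1 + 11.8 + 9.3)/3 = 27.2/3 = 136/15 ≈ 9.0667.
For a Normal prior and Normal likelihood with known variance, the posterior is Normal; its mode equals its mean, the precision-weighted average.
Prior precision 1/σ₀² = 1/2 = 0.5; data precision n/σ² = 3/2 = 1.5.
θ̂ = (0.5·9 + 1.5·(136/15)) / (0.5 + 1.5) = 18.1/2 = 9.0500.

θ̂_MAP = 9.0500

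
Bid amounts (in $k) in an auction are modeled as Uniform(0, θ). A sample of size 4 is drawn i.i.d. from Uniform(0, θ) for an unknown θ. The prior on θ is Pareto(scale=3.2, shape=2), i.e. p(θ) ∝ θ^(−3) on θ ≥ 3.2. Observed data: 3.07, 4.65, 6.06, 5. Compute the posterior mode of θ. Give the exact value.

θ̂_MAP = 6.06

The Uniform(0, θ) likelihood is θ^(−n) for θ ≥ max(xᵢ), zero otherwise. Here max(xᵢ) = 6.06.
Posterior ∝ θ^(−3) · θ^(−4) = θ^(−7) on θ ≥ max(3.2, 6.06) = 6.06.
This density is strictly decreasing in θ, so the posterior mode lies at the lower boundary of the support.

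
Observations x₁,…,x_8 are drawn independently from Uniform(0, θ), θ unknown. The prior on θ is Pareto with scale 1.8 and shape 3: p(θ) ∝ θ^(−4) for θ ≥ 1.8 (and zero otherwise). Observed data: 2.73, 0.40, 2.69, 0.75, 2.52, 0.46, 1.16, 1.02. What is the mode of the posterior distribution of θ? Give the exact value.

The Uniform(0, θ) likelihood is θ^(−n) for θ ≥ max(xᵢ), zero otherwise. Here max(xᵢ) = 2.73.
Posterior ∝ θ^(−4) · θ^(−8) = θ^(−12) on θ ≥ max(1.8, 2.73) = 2.73.
This density is strictly decreasing in θ, so the posterior mode lies at the lower boundary of the support.

θ̂_MAP = 2.73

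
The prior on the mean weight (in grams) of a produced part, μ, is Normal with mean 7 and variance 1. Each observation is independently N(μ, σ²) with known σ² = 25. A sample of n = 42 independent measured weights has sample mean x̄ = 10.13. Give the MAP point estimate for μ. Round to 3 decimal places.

n = 42, x̄ = 10.13.
For a Normal prior and Normal likelihood with known variance, the posterior is Normal; its mode equals its mean, the precision-weighted average.
Prior precision 1/σ₀² = 1/1 = 1; data precision n/σ² = 42/25 = 1.68.
μ̂ = (1·7 + 1.68·10.13) / (1 + 1.68) = 24.0184/2.68 = 30023/3350 ≈ 8.962.

μ̂_MAP = 8.962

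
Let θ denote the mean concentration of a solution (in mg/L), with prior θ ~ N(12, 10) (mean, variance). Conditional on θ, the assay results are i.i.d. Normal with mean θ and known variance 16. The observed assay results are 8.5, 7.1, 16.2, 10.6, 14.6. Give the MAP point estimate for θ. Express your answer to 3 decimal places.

n = 5; x̄ = (8.5 + 7.1 + 16.2 + 10.6 + 14.6)/5 = 57/5 = 11.4.
For a Normal prior and Normal likelihood with known variance, the posterior is Normal; its mode equals its mean, the precision-weighted average.
Prior precision 1/σ₀² = 1/10 = 0.1; data precision n/σ² = 5/16 = 0.3125.
θ̂ = (0.1·12 + 0.3125·11.4) / (0.1 + 0.3125) = 4.7625/0.4125 = 127/11 ≈ 11.545.

θ̂_MAP = 11.545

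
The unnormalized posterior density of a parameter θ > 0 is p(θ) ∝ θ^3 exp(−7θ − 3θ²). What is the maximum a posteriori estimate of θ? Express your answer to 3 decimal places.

ℓ'(θ) = 3/θ − 7 − 6θ. Setting this to zero and multiplying by θ: 6θ² + 7θ − 3 = 0.
θ = (−7 + √(7² + 4·6·3)) / (2·6) = (−7 + √121) / 12 = (−7 + 11)/12 = 1/3.
ℓ''(θ) = −3/θ² − 6 < 0, confirming a maximum.

θ̂_MAP = 0.333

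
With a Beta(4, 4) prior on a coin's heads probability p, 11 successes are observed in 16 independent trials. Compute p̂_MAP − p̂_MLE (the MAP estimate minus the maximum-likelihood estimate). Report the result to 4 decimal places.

Posterior is Beta(15, 9); MAP = (15−1)/(24−2) = 14/22 ≈ 0.63636.
MLE ignores the prior: p̂_MLE = k/n = 11/16 ≈ 0.68750.
Difference = 14/22 − 11/16 = -9/176 ≈ -0.0511.

MAP − MLE = -0.0511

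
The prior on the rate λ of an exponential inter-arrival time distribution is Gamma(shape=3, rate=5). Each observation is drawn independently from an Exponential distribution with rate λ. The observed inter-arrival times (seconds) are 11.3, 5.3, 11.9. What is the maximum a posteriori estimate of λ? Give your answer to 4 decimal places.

The Exponential(rate=λ) likelihood is ∝ λ^n e^(−λΣtᵢ). Here n = 3 and Σtᵢ = 11.3 + 5.3 + 11.9 = 28.5.
Posterior ∝ λ^2e^(−5λ) · λ^3e^(−28.5λ) = λ^5e^(−33.5λ), i.e. Gamma(6, 33.5).
Mode = (a−1)/b = 5/33.5 ≈ 0.1493.

λ̂_MAP = 0.1493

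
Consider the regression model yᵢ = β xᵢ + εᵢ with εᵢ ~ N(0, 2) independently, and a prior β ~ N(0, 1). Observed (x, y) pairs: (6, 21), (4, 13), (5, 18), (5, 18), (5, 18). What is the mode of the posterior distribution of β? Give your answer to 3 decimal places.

log p(β | y) = −Σ(yᵢ − βxᵢ)²/(2·2) − β²/(2·1) + const.
Setting the derivative to zero: Σxᵢ(yᵢ − βxᵢ)/2 − β/1 = 0, so β = Σxᵢyᵢ / (Σxᵢ² + σ²/τ²).
Σxᵢyᵢ = 6·21 + 4·13 + 5·18 + 5·18 + 5·18 = 448; Σxᵢ² = 127; σ²/τ² = 2.
β̂_MAP = 448 / (127 + 2) = 448/129 ≈ 3.473.

β̂_MAP = 3.473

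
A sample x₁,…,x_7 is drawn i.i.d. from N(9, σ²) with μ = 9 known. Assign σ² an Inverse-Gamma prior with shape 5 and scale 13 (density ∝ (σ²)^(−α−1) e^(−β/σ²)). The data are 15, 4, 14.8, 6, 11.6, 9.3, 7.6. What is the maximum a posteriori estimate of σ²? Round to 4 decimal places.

σ̂²_MAP = 7.2868

Sum of squared deviations about the known mean: SS = (15−9)² + (4−9)² + (14.8−9)² + (6−9)² + (11.6−9)² + (9.3−9)² + (7.6−9)² = 112.45.
The Normal likelihood contributes (σ²)^(−n/2) exp(−SS/(2σ²)), so the posterior is Inverse-Gamma(α + n/2, β + SS/2) = Inverse-Gamma(8.5, 69.225).
The mode of Inverse-Gamma(a, b) is b/(a+1) = 69.225/9.5 ≈ 7.2868.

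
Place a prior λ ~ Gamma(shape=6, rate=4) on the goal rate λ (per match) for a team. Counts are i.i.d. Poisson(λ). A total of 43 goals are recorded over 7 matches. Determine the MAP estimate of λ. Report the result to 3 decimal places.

Σxᵢ = 43, n = 7.
Posterior ∝ λ^5e^(−4λ) · λ^43e^(−7λ) = λ^48e^(−11λ), i.e. Gamma(shape=49, rate=11).
The mode of a Gamma(a, b) with a ≥ 1 (shape–rate) is (a−1)/b = 48/11 ≈ 4.364.

λ̂_MAP = 4.364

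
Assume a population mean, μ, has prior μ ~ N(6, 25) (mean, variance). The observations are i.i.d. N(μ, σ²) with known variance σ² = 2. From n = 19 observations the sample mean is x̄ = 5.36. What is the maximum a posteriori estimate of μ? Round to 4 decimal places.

μ̂_MAP = 5.3627

n = 19, x̄ = 5.36.
For a Normal prior and Normal likelihood with known variance, the posterior is Normal; its mode equals its mean, the precision-weighted average.
Prior precision 1/σ₀² = 1/25 = 0.04; data precision n/σ² = 19/2 = 9.5.
μ̂ = (0.04·6 + 9.5·5.36) / (0.04 + 9.5) = 51.16/9.54 = 2558/477 ≈ 5.3627.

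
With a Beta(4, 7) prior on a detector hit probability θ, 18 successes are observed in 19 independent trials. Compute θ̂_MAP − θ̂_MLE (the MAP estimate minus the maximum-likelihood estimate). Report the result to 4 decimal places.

MAP − MLE = -0.1974

Posterior is Beta(22, 8); MAP = (22−1)/(30−2) = 21/28 ≈ 0.75000.
MLE ignores the prior: θ̂_MLE = k/n = 18/19 ≈ 0.94737.
Difference = 21/28 − 18/19 = -15/76 ≈ -0.1974.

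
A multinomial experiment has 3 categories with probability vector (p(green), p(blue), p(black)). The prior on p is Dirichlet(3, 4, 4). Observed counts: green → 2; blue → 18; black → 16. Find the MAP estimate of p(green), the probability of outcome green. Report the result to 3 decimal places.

The posterior is Dirichlet(αᵢ + nᵢ) = Dirichlet(5, 22, 20).
For a Dirichlet(a₁,…,a_K) with all aᵢ > 1, the mode has j-th component (aⱼ − 1)/(Σaᵢ − K).
Here Σaᵢ = 47 and K = 3, so p(green) = (5 − 1)/(47 − 3) = 4/44 ≈ 0.091.

MAP estimate of p(green) = 0.091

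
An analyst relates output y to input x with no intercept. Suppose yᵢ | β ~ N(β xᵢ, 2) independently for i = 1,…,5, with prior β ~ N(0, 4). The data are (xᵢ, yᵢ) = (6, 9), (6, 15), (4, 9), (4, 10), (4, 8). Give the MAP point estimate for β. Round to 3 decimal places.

log p(β | y) = −Σ(yᵢ − βxᵢ)²/(2·2) − β²/(2·4) + const.
Setting the derivative to zero: Σxᵢ(yᵢ − βxᵢ)/2 − β/4 = 0, so β = Σxᵢyᵢ / (Σxᵢ² + σ²/τ²).
Σxᵢyᵢ = 6·9 + 6·15 + 4·9 + 4·10 + 4·8 = 252; Σxᵢ² = 120; σ²/τ² = 0.5.
β̂_MAP = 252 / (120 + 0.5) = 252/120.5 ≈ 2.091.

β̂_MAP = 2.091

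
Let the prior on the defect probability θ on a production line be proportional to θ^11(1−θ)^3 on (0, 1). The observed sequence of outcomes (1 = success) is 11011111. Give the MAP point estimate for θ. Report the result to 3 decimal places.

The prior density ∝ θ^11(1−θ)^3 is the kernel of Beta(12, 4).
Data: 7 successes in 8 trials (from the sequence). The binomial likelihood contributes θ^7(1−θ)^1, so the posterior is Beta(12+7, 4+1) = Beta(19, 5).
For Beta(a, b) with a, b > 1 the mode is (a−1)/(a+b−2) = 18/22 ≈ 0.818.

θ̂_MAP = 0.818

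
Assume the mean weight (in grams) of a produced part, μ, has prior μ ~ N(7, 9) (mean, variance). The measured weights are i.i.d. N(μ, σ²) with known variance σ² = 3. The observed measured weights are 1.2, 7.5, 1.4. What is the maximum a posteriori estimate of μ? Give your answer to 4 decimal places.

μ̂_MAP = 3.7300

n = 3; x̄ = (1.2 + 7.5 + 1.4)/3 = 10.1/3 = 101/30 ≈ 3.3667.
For a Normal prior and Normal likelihood with known variance, the posterior is Normal; its mode equals its mean, the precision-weighted average.
Prior precision 1/σ₀² = 1/9; data precision n/σ² = 3/3 = 1.
μ̂ = ((1/9)·7 + 1·(101/30)) / (1/9 + 1) = (373/90)/(10/9) = 3.7300.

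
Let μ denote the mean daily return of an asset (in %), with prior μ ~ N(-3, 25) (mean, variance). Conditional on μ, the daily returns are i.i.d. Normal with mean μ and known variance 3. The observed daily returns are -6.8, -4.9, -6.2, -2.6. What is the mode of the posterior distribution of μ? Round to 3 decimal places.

n = 4; x̄ = ((-6.8) + (-4.9) + (-6.2) + (-2.6))/4 = -20.5/4 = -5.125.
For a Normal prior and Normal likelihood with known variance, the posterior is Normal; its mode equals its mean, the precision-weighted average.
Prior precision 1/σ₀² = 1/25 = 0.04; data precision n/σ² = 4/3.
μ̂ = (0.04·(-3) + (4/3)·(-5.125)) / (0.04 + 4/3) = (-1043/150)/(103/75) = -1043/206 ≈ -5.063.

μ̂_MAP = -5.063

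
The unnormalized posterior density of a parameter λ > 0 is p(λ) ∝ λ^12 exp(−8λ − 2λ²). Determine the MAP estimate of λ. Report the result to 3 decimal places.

ℓ'(λ) = 12/λ − 8 − 4λ. Setting this to zero and multiplying by λ: 4λ² + 8λ − 12 = 0.
λ = (−8 + √(8² + 4·4·12)) / (2·4) = (−8 + √256) / 8 = (−8 + 16)/8 = 1.
ℓ''(λ) = −12/λ² − 4 < 0, confirming a maximum.

λ̂_MAP = 1.000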